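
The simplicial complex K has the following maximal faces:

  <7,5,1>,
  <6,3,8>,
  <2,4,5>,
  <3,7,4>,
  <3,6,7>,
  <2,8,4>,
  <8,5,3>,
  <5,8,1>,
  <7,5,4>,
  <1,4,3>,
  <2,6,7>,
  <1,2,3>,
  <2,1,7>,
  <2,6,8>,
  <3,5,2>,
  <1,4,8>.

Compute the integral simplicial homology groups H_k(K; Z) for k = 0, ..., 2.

Order the vertices as 1 < 2 < 3 < 4 < 5 < 6 < 7 < 8. Listing each simplex with vertices in this order, K has dimension 2 with simplices:

  0-simplices (8): [1], [2], [3], [4], [5], [6], [7], [8]
  1-simplices (24): (24 of them)
  2-simplices (16): [1,2,3], [1,2,7], [1,3,4], [1,4,8], [1,5,7], [1,5,8], [2,3,5], [2,4,5], [2,4,8], [2,6,7], [2,6,8], [3,4,7], [3,5,8], [3,6,7], [3,6,8], [4,5,7]

giving chain groups C_0 ≅ Z^8, C_1 ≅ Z^24, C_2 ≅ Z^16.

The boundary map ∂_1: C_1 → C_0 maps an edge to its endpoints' difference, ∂[p,q] = q − p. For instance
  ∂[2,7] = [7] − [2].
This gives a 8×24 integer matrix of rank 7; reducing to Smith normal form yields diagonal entries (1,1,1,1,1,1,1).

Boundary ∂_2: C_2 → C_1 maps a triangle to the signed sum of its edges. For instance
  ∂[2,6,7] = [6,7] − [2,7] + [2,6],
  ∂[1,3,4] = [3,4] − [1,4] + [1,3].
The 24×16 boundary matrix has rank 15 and Smith normal form diag(1,1,1,1,1,1,1,1,1,1,1,1,1,1,1).

Now H_k = ker ∂_k / im ∂_{k+1}, so:

  H_0: rank C_0 − rank ∂_1 = 8 − 7 = 1, and the invariant factors of ∂_1 are all 1, so H_0 ≅ Z.
  H_1: rank ker ∂_1 − rank ∂_2 = (24 − 7) − 15 = 2, and the invariant factors of ∂_2 are all 1, so H_1 ≅ Z^2.
  H_2: rank ker ∂_2 − rank ∂_3 = (16 − 15) − 0 = 1, and there is no ∂_3, so H_2 ≅ Z.

As a check, the Euler characteristic is 8 − 24 + 16 = 0, which agrees with 1 − 2 + 1 = 0.
(K is a triangulation of the torus T^2.)

H_0 ≅ Z,  H_1 ≅ Z^2,  H_2 ≅ Z.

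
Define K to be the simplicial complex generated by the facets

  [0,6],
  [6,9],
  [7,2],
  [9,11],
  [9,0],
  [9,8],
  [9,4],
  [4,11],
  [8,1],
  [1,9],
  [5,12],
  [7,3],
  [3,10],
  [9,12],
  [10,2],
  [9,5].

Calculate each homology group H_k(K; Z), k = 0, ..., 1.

Take the total order 0 < 1 < 2 < 3 < 4 < 5 < 6 < 7 < 8 < 9 < 10 < 11 < 12 on the vertex set. Then K (dimension 1) consists of the simplices:

  0-simplices (13): [0], [1], [2], [3], [4], [5], [6], [7], [8], [9], [10], [11], [12]
  1-simplices (16): [0,6], [0,9], [1,8], [1,9], [2,7], [2,10], [3,7], [3,10], [4,9], [4,11], [5,9], [5,12], [6,9], [8,9], [9,11], [9,12]

Hence C_0 ≅ Z^13, C_1 ≅ Z^16.

∂_1: C_1 → C_0 maps an edge to its endpoints' difference, ∂[p,q] = q − p. For instance
  ∂[1,8] = [8] − [1].
The resulting 13×16 matrix has rank 11, and its Smith normal form has invariant factors (1,1,1,1,1,1,1,1,1,1,1).

Now H_k = ker ∂_k / im ∂_{k+1}, so:

  H_0: rank C_0 − rank ∂_1 = 13 − 11 = 2, and the invariant factors of ∂_1 are all 1, so H_0 = Z^2.
  H_1: rank ker ∂_1 − rank ∂_2 = (16 − 11) − 0 = 5, and there is no ∂_2, so H_1 = Z^5.

(K is a triangulation of the disjoint union of a wedge of 4 circles and the circle S^1.)

H_0 = Z^2,  H_1 = Z^5.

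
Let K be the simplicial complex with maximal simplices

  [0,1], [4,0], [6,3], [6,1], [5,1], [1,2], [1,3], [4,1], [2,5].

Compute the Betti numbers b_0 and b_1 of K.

b_0 = 1, b_1 = 3.

Take the total order 0 < 1 < 2 < 3 < 4 < 5 < 6 on the vertex set. Then K (dimension 1) consists of the simplices:

  0-simplices (7): [0], [1], [2], [3], [4], [5], [6]
  1-simplices (9): [0,1], [0,4], [1,2], [1,3], [1,4], [1,5], [1,6], [2,5], [3,6]

giving chain groups C_0 ≅ Z^7, C_1 ≅ Z^9.

Boundary ∂_1: C_1 → C_0 is given by ∂[p,q] = [q] − [p]. For instance
  ∂[3,6] = [6] − [3].
As a 7×9 matrix over Z this has rank 6, with invariant factors (1,1,1,1,1,1).

Reading off H_k = ker ∂_k / im ∂_{k+1}:

  H_0: rank C_0 − rank ∂_1 = 7 − 6 = 1, and the invariant factors of ∂_1 are all 1, so H_0 ≅ Z.
  H_1: rank ker ∂_1 − rank ∂_2 = (9 − 6) − 0 = 3, and there is no ∂_2, so H_1 ≅ Z^3.

Hence the Betti numbers are b_0 = 1, b_1 = 3.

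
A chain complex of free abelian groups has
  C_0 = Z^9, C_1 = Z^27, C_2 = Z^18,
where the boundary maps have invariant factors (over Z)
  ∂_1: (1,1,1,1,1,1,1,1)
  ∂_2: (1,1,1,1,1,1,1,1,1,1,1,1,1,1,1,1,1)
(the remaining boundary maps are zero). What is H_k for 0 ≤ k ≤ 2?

H_0: b_0 = 9 − 0 − 8 = 1; torsion from ∂_1 factors > 1: none. So H_0 = Z.
H_1: b_1 = 27 − 8 − 17 = 2; torsion from ∂_2 factors > 1: none. So H_1 = Z^2.
H_2: b_2 = 18 − 17 − 0 = 1; torsion from ∂_3 factors > 1: none. So H_2 = Z.

H_0 = Z,  H_1 = Z^2,  H_2 = Z.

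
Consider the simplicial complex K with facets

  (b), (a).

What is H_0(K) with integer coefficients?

Take the total order a < b on the vertex set. Then K (dimension 0) consists of the simplices:

  0-simplices (2): a, b

so the chain groups are C_0 ≅ Z^2.

From H_k ≅ ker(∂_k) / im(∂_{k+1}) we obtain:

  H_0: rank C_0 − rank ∂_1 = 2 − 0 = 2, and there is no ∂_1, so H_0 ≅ Z^2.

H_0 = Z^2.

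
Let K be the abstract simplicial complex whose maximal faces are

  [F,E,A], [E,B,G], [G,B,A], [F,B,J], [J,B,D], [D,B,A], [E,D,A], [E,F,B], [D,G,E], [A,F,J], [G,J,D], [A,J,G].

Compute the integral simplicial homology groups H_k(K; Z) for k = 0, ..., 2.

We work with the vertex ordering A < B < D < E < F < G < J. The simplices of K, each written with vertices in increasing order, are:

  0-simplices (7): A, B, D, E, F, G, J
  1-simplices (18): AB, AD, AE, AF, AG, AJ, BD, BE, BF, BG, BJ, DE, DG, DJ, EF, EG, FJ, GJ
  2-simplices (12): ABD, ABG, ADE, AEF, AFJ, AGJ, BDJ, BEF, BEG, BFJ, DEG, DGJ

giving chain groups C_0 ≅ Z^7, C_1 ≅ Z^18, C_2 ≅ Z^12.

∂_1: C_1 → C_0 maps an edge to its endpoints' difference, ∂[p,q] = q − p.
As a 7×18 matrix over Z this has rank 6, with invariant factors (1,1,1,1,1,1).

The boundary map ∂_2: C_2 → C_1 maps a triangle to the signed sum of its edges. For instance
  ∂BDJ = DJ − BJ + BD,
  ∂DEG = EG − DG + DE.
This gives a 18×12 integer matrix of rank 12; reducing to Smith normal form yields diagonal entries (1,1,1,1,1,1,1,1,1,1,1,2).

From H_k ≅ ker(∂_k) / im(∂_{k+1}) we obtain:

  H_0: rank C_0 − rank ∂_1 = 7 − 6 = 1, and the invariant factors of ∂_1 are all 1, so H_0 = Z.
  H_1: rank ker ∂_1 − rank ∂_2 = (18 − 6) − 12 = 0, and ∂_2 has invariant factor 2 > 1, so H_1 = Z/2Z.
  H_2: rank ker ∂_2 − rank ∂_3 = (12 − 12) − 0 = 0, and there is no ∂_3, so H_2 = 0.

As a check, the Euler characteristic is 7 − 18 + 12 = 1, which agrees with 1 − 0 + 0 = 1.
(K is a triangulation of the real projective plane RP^2.)

H_0 = Z,  H_1 = Z/2Z,  H_2 = 0.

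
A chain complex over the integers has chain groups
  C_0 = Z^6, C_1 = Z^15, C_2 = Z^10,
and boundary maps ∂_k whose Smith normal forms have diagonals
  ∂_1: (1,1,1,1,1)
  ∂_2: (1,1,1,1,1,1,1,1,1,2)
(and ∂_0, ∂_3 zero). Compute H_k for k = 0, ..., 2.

H_0: b_0 = 6 − 0 − 5 = 1; torsion from ∂_1 factors > 1: none. So H_0 = Z.
H_1: b_1 = 15 − 5 − 10 = 0; torsion from ∂_2 factors > 1: [2]. So H_1 = Z/2.
H_2: b_2 = 10 − 10 − 0 = 0; torsion from ∂_3 factors > 1: none. So H_2 = 0.

H_0 = Z,  H_1 = Z/2,  H_2 = 0.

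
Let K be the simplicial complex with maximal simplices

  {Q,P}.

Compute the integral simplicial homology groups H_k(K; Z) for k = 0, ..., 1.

Fix the vertex order P < Q and write every simplex with vertices in increasing order. Then dim K = 1 and the simplices of K are:

  0-simplices (2): P, Q
  1-simplices (1): PQ

giving chain groups C_0 ≅ Z^2, C_1 ≅ Z^1.

Boundary ∂_1: C_1 → C_0 maps an edge to its endpoints' difference, ∂[p,q] = q − p.
The 2×1 boundary matrix has rank 1 and Smith normal form diag(1).

From H_k ≅ ker(∂_k) / im(∂_{k+1}) we obtain:

  H_0: rank C_0 − rank ∂_1 = 2 − 1 = 1, and the invariant factors of ∂_1 are all 1, so H_0 ≅ Z.
  H_1: rank ker ∂_1 − rank ∂_2 = (1 − 1) − 0 = 0, and there is no ∂_2, so H_1 ≅ 0.

H_0 ≅ Z,  H_1 = 0.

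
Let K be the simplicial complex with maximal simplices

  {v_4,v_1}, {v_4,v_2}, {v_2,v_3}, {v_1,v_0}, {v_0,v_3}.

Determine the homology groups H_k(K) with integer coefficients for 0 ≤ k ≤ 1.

K has 5 vertices, 5 edges.
rank ∂_0 = 0, rank ∂_1 = 4 ⇒ b_0 = 5 − 0 − 4 = 1; all invariant factors of ∂_1 are 1 so no torsion. So H_0 = Z.
rank ∂_1 = 4, rank ∂_2 = 0 ⇒ b_1 = 5 − 4 − 0 = 1. So H_1 = Z.

H_0 = Z,  H_1 = Z.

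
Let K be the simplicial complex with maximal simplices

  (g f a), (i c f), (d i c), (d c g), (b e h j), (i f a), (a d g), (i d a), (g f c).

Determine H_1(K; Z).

H_1 ≅ 0.

Take the total order a < b < c < d < e < f < g < h < i < j on the vertex set. Then K (dimension 3) consists of the simplices:

  0-simplices (10): a, b, c, d, e, f, g, h, i, j
  1-simplices (18): ad, af, ag, ai, be, bh, bj, cd, cf, cg, ci, dg, di, eh, ej, fg, fi, hj
  2-simplices (12): adg, adi, afg, afi, beh, bej, bhj, cdg, cdi, cfg, cfi, ehj
  3-simplices (1): behj

Hence C_0 ≅ Z^10, C_1 ≅ Z^18, C_2 ≅ Z^12, C_3 ≅ Z^1.

The boundary map ∂_1: C_1 → C_0 sends each edge [p,q] (with p < q) to q − p.
The resulting 10×18 matrix has rank 8, and its Smith normal form has invariant factors (1,1,1,1,1,1,1,1).

Boundary ∂_2: C_2 → C_1 sends each 2-simplex [p,q,r] to [q,r] − [p,r] + [p,q]. For instance
  ∂cfg = fg − cg + cf,
  ∂beh = eh − bh + be.
The 18×12 boundary matrix has rank 10 and Smith normal form diag(1,1,1,1,1,1,1,1,1,1).

∂_3: C_3 → C_2 sends each 3-simplex σ to the alternating sum Σ_i (−1)^i (σ with its i-th vertex removed). For instance
  ∂behj = ehj − bhj + bej − beh.
As a 12×1 matrix over Z this has rank 1, with invariant factors (1).

Now H_k = ker ∂_k / im ∂_{k+1}, so:

  H_1: rank ker ∂_1 − rank ∂_2 = (18 − 8) − 10 = 0, and the invariant factors of ∂_2 are all 1, so H_1 ≅ 0.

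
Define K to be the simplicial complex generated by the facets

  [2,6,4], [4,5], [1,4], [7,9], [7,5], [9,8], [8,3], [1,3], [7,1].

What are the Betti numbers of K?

Order the vertices as 1 < 2 < 3 < 4 < 5 < 6 < 7 < 8 < 9. Listing each simplex with vertices in this order, K has dimension 2 with simplices:

  0-simplices (9): [1], [2], [3], [4], [5], [6], [7], [8], [9]
  1-simplices (11): [1,3], [1,4], [1,7], [2,4], [2,6], [3,8], [4,5], [4,6], [5,7], [7,9], [8,9]
  2-simplices (1): [2,4,6]

Hence C_0 ≅ Z^9, C_1 ≅ Z^11, C_2 ≅ Z^1.

Boundary ∂_1: C_1 → C_0 is given by ∂[p,q] = [q] − [p]. For instance
  ∂[1,7] = [7] − [1].
This gives a 9×11 integer matrix of rank 8; reducing to Smith normal form yields diagonal entries (1,1,1,1,1,1,1,1).

∂_2: C_2 → C_1 acts by ∂[p,q,r] = [q,r] − [p,r] + [p,q]. For instance
  ∂[2,4,6] = [4,6] − [2,6] + [2,4].
The 11×1 boundary matrix has rank 1 and Smith normal form diag(1).

From H_k ≅ ker(∂_k) / im(∂_{k+1}) we obtain:

  H_0: rank C_0 − rank ∂_1 = 9 − 8 = 1, and the invariant factors of ∂_1 are all 1, so H_0 ≅ Z.
  H_1: rank ker ∂_1 − rank ∂_2 = (11 − 8) − 1 = 2, and the invariant factors of ∂_2 are all 1, so H_1 ≅ Z^2.
  H_2: rank ker ∂_2 − rank ∂_3 = (1 − 1) − 0 = 0, and there is no ∂_3, so H_2 ≅ 0.

Hence the Betti numbers are b_0 = 1, b_1 = 2, b_2 = 0.

b_0 = 1, b_1 = 2, b_2 = 0.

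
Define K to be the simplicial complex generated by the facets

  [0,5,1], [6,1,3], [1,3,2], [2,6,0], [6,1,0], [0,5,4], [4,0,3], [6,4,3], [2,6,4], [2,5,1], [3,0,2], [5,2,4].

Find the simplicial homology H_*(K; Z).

H_0 ≅ Z,  H_1 ≅ Z/2,  H_2 = 0.

K has 7 vertices, 18 edges, 12 triangles.
rank ∂_0 = 0, rank ∂_1 = 6 ⇒ b_0 = 7 − 0 − 6 = 1; all invariant factors of ∂_1 are 1 so no torsion. So H_0 = Z.
rank ∂_1 = 6, rank ∂_2 = 12 ⇒ b_1 = 18 − 6 − 12 = 0; ∂_2 has invariant factor(s) [2] giving torsion. So H_1 = Z/2.
rank ∂_2 = 12, rank ∂_3 = 0 ⇒ b_2 = 12 − 12 − 0 = 0. So H_2 = 0.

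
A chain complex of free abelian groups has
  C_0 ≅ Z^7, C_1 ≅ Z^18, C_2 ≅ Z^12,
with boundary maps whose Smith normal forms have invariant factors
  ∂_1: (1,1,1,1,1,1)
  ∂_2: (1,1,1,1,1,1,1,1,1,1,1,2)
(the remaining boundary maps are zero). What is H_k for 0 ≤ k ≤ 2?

H_0: b_0 = 7 − 0 − 6 = 1; torsion from ∂_1 factors > 1: none. So H_0 ≅ Z.
H_1: b_1 = 18 − 6 − 12 = 0; torsion from ∂_2 factors > 1: [2]. So H_1 ≅ Z/2Z.
H_2: b_2 = 12 − 12 − 0 = 0; torsion from ∂_3 factors > 1: none. So H_2 ≅ 0.

H_0 ≅ Z,  H_1 ≅ Z/2Z,  H_2 = 0.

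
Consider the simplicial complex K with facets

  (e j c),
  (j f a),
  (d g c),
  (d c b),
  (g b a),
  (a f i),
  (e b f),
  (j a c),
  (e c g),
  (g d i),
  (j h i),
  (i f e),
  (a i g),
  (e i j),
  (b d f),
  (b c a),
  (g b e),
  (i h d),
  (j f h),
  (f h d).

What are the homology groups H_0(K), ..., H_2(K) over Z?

H_0 ≅ Z,  H_1 ≅ Z ⊕ Z/2,  H_2 = 0.

We work with the vertex ordering a < b < c < d < e < f < g < h < i < j. The simplices of K, each written with vertices in increasing order, are:

  0-simplices (10): a, b, c, d, e, f, g, h, i, j
  1-simplices (30): ab, ac, af, ag, ai, aj, bc, bd, be, bf, bg, cd, ce, cg, cj, df, dg, dh, di, ef, eg, ei, ej, fh, fi, fj, gi, hi, hj, ij
  2-simplices (20): abc, abg, acj, afi, afj, agi, bcd, bdf, bef, beg, cdg, ceg, cej, dfh, dgi, dhi, efi, eij, fhj, hij

so the chain groups are C_0 ≅ Z^10, C_1 ≅ Z^30, C_2 ≅ Z^20.

∂_1: C_1 → C_0 is given by ∂[p,q] = [q] − [p].
As a 10×30 matrix over Z this has rank 9, with invariant factors (1,1,1,1,1,1,1,1,1).

∂_2: C_2 → C_1 maps a triangle to the signed sum of its edges. For instance
  ∂efi = fi − ei + ef,
  ∂acj = cj − aj + ac.
As a 30×20 matrix over Z this has rank 20, with invariant factors (1,1,1,1,1,1,1,1,1,1,1,1,1,1,1,1,1,1,1,2).

Computing H_k = (kernel of ∂_k) / (image of ∂_{k+1}):

  H_0: rank C_0 − rank ∂_1 = 10 − 9 = 1, and the invariant factors of ∂_1 are all 1, so H_0 ≅ Z.
  H_1: rank ker ∂_1 − rank ∂_2 = (30 − 9) − 20 = 1, and ∂_2 has invariant factor 2 > 1, so H_1 ≅ Z ⊕ Z/2.
  H_2: rank ker ∂_2 − rank ∂_3 = (20 − 20) − 0 = 0, and there is no ∂_3, so H_2 ≅ 0.

As a check, the Euler characteristic is 10 − 30 + 20 = 0, which agrees with 1 − 1 + 0 = 0.
(K is a triangulation of the Klein bottle.)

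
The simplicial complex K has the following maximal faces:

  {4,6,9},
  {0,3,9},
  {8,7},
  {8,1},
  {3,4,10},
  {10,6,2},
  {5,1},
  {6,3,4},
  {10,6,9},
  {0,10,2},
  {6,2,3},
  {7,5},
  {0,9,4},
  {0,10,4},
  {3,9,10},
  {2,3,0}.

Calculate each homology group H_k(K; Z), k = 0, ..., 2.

Take the total order 0 < 1 < 2 < 3 < 4 < 5 < 6 < 7 < 8 < 9 < 10 on the vertex set. Then K (dimension 2) consists of the simplices:

  0-simplices (11): [0], [1], [2], [3], [4], [5], [6], [7], [8], [9], [10]
  1-simplices (22): [0,2], [0,3], [0,4], [0,9], [0,10], [1,5], [1,8], [2,3], [2,6], [2,10], [3,4], [3,6], [3,9], [3,10], [4,6], [4,9], [4,10], [5,7], [6,9], [6,10], [7,8], [9,10]
  2-simplices (12): [0,2,3], [0,2,10], [0,3,9], [0,4,9], [0,4,10], [2,3,6], [2,6,10], [3,4,6], [3,4,10], [3,9,10], [4,6,9], [6,9,10]

Hence C_0 ≅ Z^11, C_1 ≅ Z^22, C_2 ≅ Z^12.

The boundary map ∂_1: C_1 → C_0 is given by ∂[p,q] = [q] − [p]. For instance
  ∂[9,10] = [10] − [9].
As a 11×22 matrix over Z this has rank 9, with invariant factors (1,1,1,1,1,1,1,1,1).

∂_2: C_2 → C_1 sends each 2-simplex [p,q,r] to [q,r] − [p,r] + [p,q]. For instance
  ∂[3,4,6] = [4,6] − [3,6] + [3,4],
  ∂[6,9,10] = [9,10] − [6,10] + [6,9].
The 22×12 boundary matrix has rank 12 and Smith normal form diag(1,1,1,1,1,1,1,1,1,1,1,2).

Computing H_k = (kernel of ∂_k) / (image of ∂_{k+1}):

  H_0: rank C_0 − rank ∂_1 = 11 − 9 = 2, and the invariant factors of ∂_1 are all 1, so H_0 = Z^2.
  H_1: rank ker ∂_1 − rank ∂_2 = (22 − 9) − 12 = 1, and ∂_2 has invariant factor 2 > 1, so H_1 = Z ⊕ Z/2Z.
  H_2: rank ker ∂_2 − rank ∂_3 = (12 − 12) − 0 = 0, and there is no ∂_3, so H_2 = 0.

H_0 ≅ Z^2,  H_1 ≅ Z ⊕ Z/2Z,  H_2 = 0.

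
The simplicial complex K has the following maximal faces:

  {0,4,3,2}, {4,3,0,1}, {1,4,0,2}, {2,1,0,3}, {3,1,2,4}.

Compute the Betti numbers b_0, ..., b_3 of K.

b_0 = 1, b_1 = 0, b_2 = 0, b_3 = 1.

We work with the vertex ordering 0 < 1 < 2 < 3 < 4. The simplices of K, each written with vertices in increasing order, are:

  0-simplices (5): [0], [1], [2], [3], [4]
  1-simplices (10): [0,1], [0,2], [0,3], [0,4], [1,2], [1,3], [1,4], [2,3], [2,4], [3,4]
  2-simplices (10): [0,1,2], [0,1,3], [0,1,4], [0,2,3], [0,2,4], [0,3,4], [1,2,3], [1,2,4], [1,3,4], [2,3,4]
  3-simplices (5): [0,1,2,3], [0,1,2,4], [0,1,3,4], [0,2,3,4], [1,2,3,4]

so the chain groups are C_0 ≅ Z^5, C_1 ≅ Z^10, C_2 ≅ Z^10, C_3 ≅ Z^5.

Boundary ∂_1: C_1 → C_0 is given by ∂[p,q] = [q] − [p]. For instance
  ∂[2,4] = [4] − [2].
The 5×10 boundary matrix has rank 4 and Smith normal form diag(1,1,1,1).

Boundary ∂_2: C_2 → C_1 maps a triangle to the signed sum of its edges. For instance
  ∂[0,2,3] = [2,3] − [0,3] + [0,2],
  ∂[0,1,3] = [1,3] − [0,3] + [0,1].
The 10×10 boundary matrix has rank 6 and Smith normal form diag(1,1,1,1,1,1).

The boundary map ∂_3: C_3 → C_2 sends each 3-simplex σ to the alternating sum Σ_i (−1)^i (σ with its i-th vertex removed). For instance
  ∂[0,1,2,3] = [1,2,3] − [0,2,3] + [0,1,3] − [0,1,2],
  ∂[0,1,3,4] = [1,3,4] − [0,3,4] + [0,1,4] − [0,1,3].
This gives a 10×5 integer matrix of rank 4; reducing to Smith normal form yields diagonal entries (1,1,1,1).

From H_k ≅ ker(∂_k) / im(∂_{k+1}) we obtain:

  H_0: rank C_0 − rank ∂_1 = 5 − 4 = 1, and the invariant factors of ∂_1 are all 1, so H_0 = Z.
  H_1: rank ker ∂_1 − rank ∂_2 = (10 − 4) − 6 = 0, and the invariant factors of ∂_2 are all 1, so H_1 = 0.
  H_2: rank ker ∂_2 − rank ∂_3 = (10 − 6) − 4 = 0, and the invariant factors of ∂_3 are all 1, so H_2 = 0.
  H_3: rank ker ∂_3 − rank ∂_4 = (5 − 4) − 0 = 1, and there is no ∂_4, so H_3 = Z.

Hence the Betti numbers are b_0 = 1, b_1 = 0, b_2 = 0, b_3 = 1.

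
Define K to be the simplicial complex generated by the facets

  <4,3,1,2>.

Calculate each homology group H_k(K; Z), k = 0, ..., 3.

H_0 ≅ Z,  H_1 = 0,  H_2 = 0,  H_3 = 0.

Fix the vertex order 1 < 2 < 3 < 4 and write every simplex with vertices in increasing order. Then dim K = 3 and the simplices of K are:

  0-simplices (4): [1], [2], [3], [4]
  1-simplices (6): [1,2], [1,3], [1,4], [2,3], [2,4], [3,4]
  2-simplices (4): [1,2,3], [1,2,4], [1,3,4], [2,3,4]
  3-simplices (1): [1,2,3,4]

Hence C_0 ≅ Z^4, C_1 ≅ Z^6, C_2 ≅ Z^4, C_3 ≅ Z^1.

Boundary ∂_1: C_1 → C_0 sends each edge [p,q] (with p < q) to q − p.
This gives a 4×6 integer matrix of rank 3; reducing to Smith normal form yields diagonal entries (1,1,1).

Boundary ∂_2: C_2 → C_1 maps a triangle to the signed sum of its edges. For instance
  ∂[1,3,4] = [3,4] − [1,4] + [1,3],
  ∂[2,3,4] = [3,4] − [2,4] + [2,3].
The resulting 6×4 matrix has rank 3, and its Smith normal form has invariant factors (1,1,1).

∂_3: C_3 → C_2 sends each 3-simplex σ to the alternating sum Σ_i (−1)^i (σ with its i-th vertex removed). For instance
  ∂[1,2,3,4] = [2,3,4] − [1,3,4] + [1,2,4] − [1,2,3].
This gives a 4×1 integer matrix of rank 1; reducing to Smith normal form yields diagonal entries (1).

Reading off H_k = ker ∂_k / im ∂_{k+1}:

  H_0: rank C_0 − rank ∂_1 = 4 − 3 = 1, and the invariant factors of ∂_1 are all 1, so H_0 ≅ Z.
  H_1: rank ker ∂_1 − rank ∂_2 = (6 − 3) − 3 = 0, and the invariant factors of ∂_2 are all 1, so H_1 ≅ 0.
  H_2: rank ker ∂_2 − rank ∂_3 = (4 − 3) − 1 = 0, and the invariant factors of ∂_3 are all 1, so H_2 ≅ 0.
  H_3: rank ker ∂_3 − rank ∂_4 = (1 − 1) − 0 = 0, and there is no ∂_4, so H_3 ≅ 0.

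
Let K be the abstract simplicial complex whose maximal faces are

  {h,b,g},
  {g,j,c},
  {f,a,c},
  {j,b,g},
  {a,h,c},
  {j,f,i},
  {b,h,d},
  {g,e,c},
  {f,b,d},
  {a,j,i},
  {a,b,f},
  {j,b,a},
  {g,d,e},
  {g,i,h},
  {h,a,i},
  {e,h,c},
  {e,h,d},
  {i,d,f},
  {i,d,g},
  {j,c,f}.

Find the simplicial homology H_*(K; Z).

Order the vertices as a < b < c < d < e < f < g < h < i < j. Listing each simplex with vertices in this order, K has dimension 2 with simplices:

  0-simplices (10): a, b, c, d, e, f, g, h, i, j
  1-simplices (30): ab, ac, af, ah, ai, aj, bd, bf, bg, bh, bj, ce, cf, cg, ch, cj, de, df, dg, dh, di, eg, eh, fi, fj, gh, gi, gj, hi, ij
  2-simplices (20): abf, abj, acf, ach, ahi, aij, bdf, bdh, bgh, bgj, ceg, ceh, cfj, cgj, deg, deh, dfi, dgi, fij, ghi

Hence C_0 ≅ Z^10, C_1 ≅ Z^30, C_2 ≅ Z^20.

Boundary ∂_1: C_1 → C_0 sends each edge [p,q] (with p < q) to q − p.
The resulting 10×30 matrix has rank 9, and its Smith normal form has invariant factors (1,1,1,1,1,1,1,1,1).

∂_2: C_2 → C_1 acts by ∂[p,q,r] = [q,r] − [p,r] + [p,q]. For instance
  ∂ahi = hi − ai + ah,
  ∂bgj = gj − bj + bg.
The resulting 30×20 matrix has rank 20, and its Smith normal form has invariant factors (1,1,1,1,1,1,1,1,1,1,1,1,1,1,1,1,1,1,1,2).

Reading off H_k = ker ∂_k / im ∂_{k+1}:

  H_0: rank C_0 − rank ∂_1 = 10 − 9 = 1, and the invariant factors of ∂_1 are all 1, so H_0 = Z.
  H_1: rank ker ∂_1 − rank ∂_2 = (30 − 9) − 20 = 1, and ∂_2 has invariant factor 2 > 1, so H_1 = Z ⊕ Z/2.
  H_2: rank ker ∂_2 − rank ∂_3 = (20 − 20) − 0 = 0, and there is no ∂_3, so H_2 = 0.

H_0 ≅ Z,  H_1 ≅ Z ⊕ Z/2,  H_2 = 0.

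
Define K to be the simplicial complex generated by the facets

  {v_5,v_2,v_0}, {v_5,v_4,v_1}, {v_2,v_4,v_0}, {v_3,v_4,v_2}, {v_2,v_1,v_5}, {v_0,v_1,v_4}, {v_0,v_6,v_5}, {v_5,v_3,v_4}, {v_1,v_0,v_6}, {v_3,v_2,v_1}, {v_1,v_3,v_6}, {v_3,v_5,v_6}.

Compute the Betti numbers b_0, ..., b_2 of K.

Take the total order v_0 < v_1 < v_2 < v_3 < v_4 < v_5 < v_6 on the vertex set. Then K (dimension 2) consists of the simplices:

  0-simplices (7): [v_0], [v_1], [v_2], [v_3], [v_4], [v_5], [v_6]
  1-simplices (18): (18 of them)
  2-simplices (12): (12 of them)

Hence C_0 ≅ Z^7, C_1 ≅ Z^18, C_2 ≅ Z^12.

Boundary ∂_1: C_1 → C_0 is given by ∂[p,q] = [q] − [p]. For instance
  ∂[v_0,v_1] = [v_1] − [v_0].
As a 7×18 matrix over Z this has rank 6, with invariant factors (1,1,1,1,1,1).

Boundary ∂_2: C_2 → C_1 sends each 2-simplex [p,q,r] to [q,r] − [p,r] + [p,q]. For instance
  ∂[v_0,v_2,v_4] = [v_2,v_4] − [v_0,v_4] + [v_0,v_2],
  ∂[v_3,v_4,v_5] = [v_4,v_5] − [v_3,v_5] + [v_3,v_4].
The resulting 18×12 matrix has rank 12, and its Smith normal form has invariant factors (1,1,1,1,1,1,1,1,1,1,1,2).

From H_k ≅ ker(∂_k) / im(∂_{k+1}) we obtain:

  H_0: rank C_0 − rank ∂_1 = 7 − 6 = 1, and the invariant factors of ∂_1 are all 1, so H_0 = Z.
  H_1: rank ker ∂_1 − rank ∂_2 = (18 − 6) − 12 = 0, and ∂_2 has invariant factor 2 > 1, so H_1 = Z/2Z.
  H_2: rank ker ∂_2 − rank ∂_3 = (12 − 12) − 0 = 0, and there is no ∂_3, so H_2 = 0.

Hence the Betti numbers are b_0 = 1, b_1 = 0, b_2 = 0.

b_0 = 1, b_1 = 0, b_2 = 0.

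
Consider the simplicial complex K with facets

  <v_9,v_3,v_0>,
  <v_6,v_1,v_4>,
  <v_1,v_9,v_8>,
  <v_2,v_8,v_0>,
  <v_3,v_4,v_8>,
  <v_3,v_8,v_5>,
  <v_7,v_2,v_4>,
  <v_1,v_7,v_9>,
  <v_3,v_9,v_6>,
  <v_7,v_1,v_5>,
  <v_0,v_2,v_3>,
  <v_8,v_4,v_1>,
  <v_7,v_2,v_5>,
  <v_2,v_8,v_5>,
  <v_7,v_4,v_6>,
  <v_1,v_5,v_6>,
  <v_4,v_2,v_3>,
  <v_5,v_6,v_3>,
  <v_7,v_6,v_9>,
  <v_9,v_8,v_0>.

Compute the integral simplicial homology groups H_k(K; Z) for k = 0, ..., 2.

H_0 ≅ Z,  H_1 ≅ Z × Z/2,  H_2 = 0.

We work with the vertex ordering v_0 < v_1 < v_2 < v_3 < v_4 < v_5 < v_6 < v_7 < v_8 < v_9. The simplices of K, each written with vertices in increasing order, are:

  0-simplices (10): [v_0], [v_1], [v_2], [v_3], [v_4], [v_5], [v_6], [v_7], [v_8], [v_9]
  1-simplices (30): (30 of them)
  2-simplices (20): (20 of them)

Hence C_0 ≅ Z^10, C_1 ≅ Z^30, C_2 ≅ Z^20.

Boundary ∂_1: C_1 → C_0 is given by ∂[p,q] = [q] − [p].
The 10×30 boundary matrix has rank 9 and Smith normal form diag(1,1,1,1,1,1,1,1,1).

∂_2: C_2 → C_1 acts by ∂[p,q,r] = [q,r] − [p,r] + [p,q]. For instance
  ∂[v_6,v_7,v_9] = [v_7,v_9] − [v_6,v_9] + [v_6,v_7],
  ∂[v_4,v_6,v_7] = [v_6,v_7] − [v_4,v_7] + [v_4,v_6].
This gives a 30×20 integer matrix of rank 20; reducing to Smith normal form yields diagonal entries (1,1,1,1,1,1,1,1,1,1,1,1,1,1,1,1,1,1,1,2).

Computing H_k = (kernel of ∂_k) / (image of ∂_{k+1}):

  H_0: rank C_0 − rank ∂_1 = 10 − 9 = 1, and the invariant factors of ∂_1 are all 1, so H_0 = Z.
  H_1: rank ker ∂_1 − rank ∂_2 = (30 − 9) − 20 = 1, and ∂_2 has invariant factor 2 > 1, so H_1 = Z × Z/2.
  H_2: rank ker ∂_2 − rank ∂_3 = (20 − 20) − 0 = 0, and there is no ∂_3, so H_2 = 0.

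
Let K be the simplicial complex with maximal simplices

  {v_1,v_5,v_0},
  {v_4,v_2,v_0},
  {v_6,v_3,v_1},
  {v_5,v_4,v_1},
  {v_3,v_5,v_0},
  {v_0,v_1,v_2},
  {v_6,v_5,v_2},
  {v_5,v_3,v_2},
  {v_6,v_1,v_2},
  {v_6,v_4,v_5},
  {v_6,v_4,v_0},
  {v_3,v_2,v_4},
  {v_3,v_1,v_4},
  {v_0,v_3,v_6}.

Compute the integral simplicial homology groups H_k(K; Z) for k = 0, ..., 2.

K has 7 vertices, 21 edges, 14 triangles.
rank ∂_0 = 0, rank ∂_1 = 6 ⇒ b_0 = 7 − 0 − 6 = 1; all invariant factors of ∂_1 are 1 so no torsion. So H_0 ≅ Z.
rank ∂_1 = 6, rank ∂_2 = 13 ⇒ b_1 = 21 − 6 − 13 = 2; all invariant factors of ∂_2 are 1 so no torsion. So H_1 ≅ Z^2.
rank ∂_2 = 13, rank ∂_3 = 0 ⇒ b_2 = 14 − 13 − 0 = 1. So H_2 ≅ Z.

H_0 ≅ Z,  H_1 ≅ Z^2,  H_2 ≅ Z.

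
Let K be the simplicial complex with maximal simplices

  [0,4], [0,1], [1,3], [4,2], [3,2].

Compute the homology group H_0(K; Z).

Fix the vertex order 0 < 1 < 2 < 3 < 4 and write every simplex with vertices in increasing order. Then dim K = 1 and the simplices of K are:

  0-simplices (5): [0], [1], [2], [3], [4]
  1-simplices (5): [0,1], [0,4], [1,3], [2,3], [2,4]

so the chain groups are C_0 ≅ Z^5, C_1 ≅ Z^5.

∂_1: C_1 → C_0 is given by ∂[p,q] = [q] − [p].
The resulting 5×5 matrix has rank 4, and its Smith normal form has invariant factors (1,1,1,1).

From H_k ≅ ker(∂_k) / im(∂_{k+1}) we obtain:

  H_0: rank C_0 − rank ∂_1 = 5 − 4 = 1, and the invariant factors of ∂_1 are all 1, so H_0 ≅ Z.

H_0 = Z.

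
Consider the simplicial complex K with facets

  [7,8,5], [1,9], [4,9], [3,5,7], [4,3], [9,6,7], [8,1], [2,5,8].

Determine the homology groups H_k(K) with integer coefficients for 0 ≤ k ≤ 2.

H_0 ≅ Z,  H_1 ≅ Z^2,  H_2 = 0.

Fix the vertex order 1 < 2 < 3 < 4 < 5 < 6 < 7 < 8 < 9 and write every simplex with vertices in increasing order. Then dim K = 2 and the simplices of K are:

  0-simplices (9): [1], [2], [3], [4], [5], [6], [7], [8], [9]
  1-simplices (14): [1,8], [1,9], [2,5], [2,8], [3,4], [3,5], [3,7], [4,9], [5,7], [5,8], [6,7], [6,9], [7,8], [7,9]
  2-simplices (4): [2,5,8], [3,5,7], [5,7,8], [6,7,9]

so the chain groups are C_0 ≅ Z^9, C_1 ≅ Z^14, C_2 ≅ Z^4.

∂_1: C_1 → C_0 is given by ∂[p,q] = [q] − [p]. For instance
  ∂[6,7] = [7] − [6].
This gives a 9×14 integer matrix of rank 8; reducing to Smith normal form yields diagonal entries (1,1,1,1,1,1,1,1).

Boundary ∂_2: C_2 → C_1 maps a triangle to the signed sum of its edges. For instance
  ∂[3,5,7] = [5,7] − [3,7] + [3,5],
  ∂[5,7,8] = [7,8] − [5,8] + [5,7].
The resulting 14×4 matrix has rank 4, and its Smith normal form has invariant factors (1,1,1,1).

Now H_k = ker ∂_k / im ∂_{k+1}, so:

  H_0: rank C_0 − rank ∂_1 = 9 − 8 = 1, and the invariant factors of ∂_1 are all 1, so H_0 = Z.
  H_1: rank ker ∂_1 − rank ∂_2 = (14 − 8) − 4 = 2, and the invariant factors of ∂_2 are all 1, so H_1 = Z^2.
  H_2: rank ker ∂_2 − rank ∂_3 = (4 − 4) − 0 = 0, and there is no ∂_3, so H_2 = 0.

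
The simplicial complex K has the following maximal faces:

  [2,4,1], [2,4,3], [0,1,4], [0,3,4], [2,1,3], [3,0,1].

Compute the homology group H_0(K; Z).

H_0 = Z.

We work with the vertex ordering 0 < 1 < 2 < 3 < 4. The simplices of K, each written with vertices in increasing order, are:

  0-simplices (5): [0], [1], [2], [3], [4]
  1-simplices (9): [0,1], [0,3], [0,4], [1,2], [1,3], [1,4], [2,3], [2,4], [3,4]
  2-simplices (6): [0,1,3], [0,1,4], [0,3,4], [1,2,3], [1,2,4], [2,3,4]

giving chain groups C_0 ≅ Z^5, C_1 ≅ Z^9, C_2 ≅ Z^6.

Boundary ∂_1: C_1 → C_0 is given by ∂[p,q] = [q] − [p].
The resulting 5×9 matrix has rank 4, and its Smith normal form has invariant factors (1,1,1,1).

The boundary map ∂_2: C_2 → C_1 maps a triangle to the signed sum of its edges. For instance
  ∂[1,2,4] = [2,4] − [1,4] + [1,2],
  ∂[2,3,4] = [3,4] − [2,4] + [2,3].
The 9×6 boundary matrix has rank 5 and Smith normal form diag(1,1,1,1,1).

Now H_k = ker ∂_k / im ∂_{k+1}, so:

  H_0: rank C_0 − rank ∂_1 = 5 − 4 = 1, and the invariant factors of ∂_1 are all 1, so H_0 ≅ Z.

(K is a triangulation of the 2-sphere S^2.)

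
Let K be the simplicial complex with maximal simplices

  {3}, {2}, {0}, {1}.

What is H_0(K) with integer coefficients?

Fix the vertex order 0 < 1 < 2 < 3 and write every simplex with vertices in increasing order. Then dim K = 0 and the simplices of K are:

  0-simplices (4): [0], [1], [2], [3]

so the chain groups are C_0 ≅ Z^4.

Now H_k = ker ∂_k / im ∂_{k+1}, so:

  H_0: rank C_0 − rank ∂_1 = 4 − 0 = 4, and there is no ∂_1, so H_0 ≅ Z^4.

H_0 = Z^4.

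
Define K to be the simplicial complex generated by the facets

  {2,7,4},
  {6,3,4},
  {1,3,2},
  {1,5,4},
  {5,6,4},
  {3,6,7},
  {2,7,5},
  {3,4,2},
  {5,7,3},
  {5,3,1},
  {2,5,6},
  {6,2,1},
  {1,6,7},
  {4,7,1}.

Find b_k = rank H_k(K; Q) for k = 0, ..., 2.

b_0 = 1, b_1 = 2, b_2 = 1.

Take the total order 1 < 2 < 3 < 4 < 5 < 6 < 7 on the vertex set. Then K (dimension 2) consists of the simplices:

  0-simplices (7): [1], [2], [3], [4], [5], [6], [7]
  1-simplices (21): [1,2], [1,3], [1,4], [1,5], [1,6], [1,7], [2,3], [2,4], [2,5], [2,6], [2,7], [3,4], [3,5], [3,6], [3,7], [4,5], [4,6], [4,7], [5,6], [5,7], [6,7]
  2-simplices (14): [1,2,3], [1,2,6], [1,3,5], [1,4,5], [1,4,7], [1,6,7], [2,3,4], [2,4,7], [2,5,6], [2,5,7], [3,4,6], [3,5,7], [3,6,7], [4,5,6]

giving chain groups C_0 ≅ Z^7, C_1 ≅ Z^21, C_2 ≅ Z^14.

Boundary ∂_1: C_1 → C_0 sends each edge [p,q] (with p < q) to q − p. For instance
  ∂[1,2] = [2] − [1].
The resulting 7×21 matrix has rank 6, and its Smith normal form has invariant factors (1,1,1,1,1,1).

The boundary map ∂_2: C_2 → C_1 acts by ∂[p,q,r] = [q,r] − [p,r] + [p,q]. For instance
  ∂[1,6,7] = [6,7] − [1,7] + [1,6],
  ∂[2,4,7] = [4,7] − [2,7] + [2,4].
The 21×14 boundary matrix has rank 13 and Smith normal form diag(1,1,1,1,1,1,1,1,1,1,1,1,1).

Computing H_k = (kernel of ∂_k) / (image of ∂_{k+1}):

  H_0: rank C_0 − rank ∂_1 = 7 − 6 = 1, and the invariant factors of ∂_1 are all 1, so H_0 ≅ Z.
  H_1: rank ker ∂_1 − rank ∂_2 = (21 − 6) − 13 = 2, and the invariant factors of ∂_2 are all 1, so H_1 ≅ Z^2.
  H_2: rank ker ∂_2 − rank ∂_3 = (14 − 13) − 0 = 1, and there is no ∂_3, so H_2 ≅ Z.

(K is a triangulation of the torus T^2.)

Hence the Betti numbers are b_0 = 1, b_1 = 2, b_2 = 1.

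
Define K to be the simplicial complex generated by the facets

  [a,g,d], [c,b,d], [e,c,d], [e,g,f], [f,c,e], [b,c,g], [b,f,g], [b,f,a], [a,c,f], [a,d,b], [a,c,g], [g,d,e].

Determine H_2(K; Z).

H_2 ≅ 0.

K has 7 vertices, 18 edges, 12 triangles.
rank ∂_2 = 12, rank ∂_3 = 0 ⇒ b_2 = 12 − 12 − 0 = 0. So H_2 = 0.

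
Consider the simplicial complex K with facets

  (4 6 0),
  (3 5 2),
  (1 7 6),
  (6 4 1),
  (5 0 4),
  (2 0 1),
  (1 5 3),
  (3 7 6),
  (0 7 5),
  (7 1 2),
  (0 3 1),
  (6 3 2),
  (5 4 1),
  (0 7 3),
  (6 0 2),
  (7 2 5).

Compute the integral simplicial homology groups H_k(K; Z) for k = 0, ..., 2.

Take the total order 0 < 1 < 2 < 3 < 4 < 5 < 6 < 7 on the vertex set. Then K (dimension 2) consists of the simplices:

  0-simplices (8): [0], [1], [2], [3], [4], [5], [6], [7]
  1-simplices (24): (24 of them)
  2-simplices (16): [0,1,2], [0,1,3], [0,2,6], [0,3,7], [0,4,5], [0,4,6], [0,5,7], [1,2,7], [1,3,5], [1,4,5], [1,4,6], [1,6,7], [2,3,5], [2,3,6], [2,5,7], [3,6,7]

Hence C_0 ≅ Z^8, C_1 ≅ Z^24, C_2 ≅ Z^16.

∂_1: C_1 → C_0 is given by ∂[p,q] = [q] − [p].
The resulting 8×24 matrix has rank 7, and its Smith normal form has invariant factors (1,1,1,1,1,1,1).

∂_2: C_2 → C_1 maps a triangle to the signed sum of its edges. For instance
  ∂[0,3,7] = [3,7] − [0,7] + [0,3],
  ∂[0,1,2] = [1,2] − [0,2] + [0,1].
The 24×16 boundary matrix has rank 15 and Smith normal form diag(1,1,1,1,1,1,1,1,1,1,1,1,1,1,1).

Now H_k = ker ∂_k / im ∂_{k+1}, so:

  H_0: rank C_0 − rank ∂_1 = 8 − 7 = 1, and the invariant factors of ∂_1 are all 1, so H_0 = Z.
  H_1: rank ker ∂_1 − rank ∂_2 = (24 − 7) − 15 = 2, and the invariant factors of ∂_2 are all 1, so H_1 = Z^2.
  H_2: rank ker ∂_2 − rank ∂_3 = (16 − 15) − 0 = 1, and there is no ∂_3, so H_2 = Z.

As a check, the Euler characteristic is 8 − 24 + 16 = 0, which agrees with 1 − 2 + 1 = 0.

H_0 ≅ Z,  H_1 ≅ Z^2,  H_2 ≅ Z.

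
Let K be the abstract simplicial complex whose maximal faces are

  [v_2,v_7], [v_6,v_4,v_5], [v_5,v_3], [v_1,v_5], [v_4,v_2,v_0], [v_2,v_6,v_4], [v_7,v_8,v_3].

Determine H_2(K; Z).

We work with the vertex ordering v_0 < v_1 < v_2 < v_3 < v_4 < v_5 < v_6 < v_7 < v_8. The simplices of K, each written with vertices in increasing order, are:

  0-simplices (9): [v_0], [v_1], [v_2], [v_3], [v_4], [v_5], [v_6], [v_7], [v_8]
  1-simplices (13): [v_0,v_2], [v_0,v_4], [v_1,v_5], [v_2,v_4], [v_2,v_6], [v_2,v_7], [v_3,v_5], [v_3,v_7], [v_3,v_8], [v_4,v_5], [v_4,v_6], [v_5,v_6], [v_7,v_8]
  2-simplices (4): [v_0,v_2,v_4], [v_2,v_4,v_6], [v_3,v_7,v_8], [v_4,v_5,v_6]

Hence C_0 ≅ Z^9, C_1 ≅ Z^13, C_2 ≅ Z^4.

Boundary ∂_1: C_1 → C_0 is given by ∂[p,q] = [q] − [p].
As a 9×13 matrix over Z this has rank 8, with invariant factors (1,1,1,1,1,1,1,1).

The boundary map ∂_2: C_2 → C_1 maps a triangle to the signed sum of its edges. For instance
  ∂[v_3,v_7,v_8] = [v_7,v_8] − [v_3,v_8] + [v_3,v_7],
  ∂[v_0,v_2,v_4] = [v_2,v_4] − [v_0,v_4] + [v_0,v_2].
This gives a 13×4 integer matrix of rank 4; reducing to Smith normal form yields diagonal entries (1,1,1,1).

Now H_k = ker ∂_k / im ∂_{k+1}, so:

  H_2: rank ker ∂_2 − rank ∂_3 = (4 − 4) − 0 = 0, and there is no ∂_3, so H_2 = 0.

H_2 = 0.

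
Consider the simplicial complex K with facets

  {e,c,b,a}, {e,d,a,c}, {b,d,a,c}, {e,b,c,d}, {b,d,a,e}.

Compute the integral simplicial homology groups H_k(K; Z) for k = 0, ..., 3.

Fix the vertex order a < b < c < d < e and write every simplex with vertices in increasing order. Then dim K = 3 and the simplices of K are:

  0-simplices (5): a, b, c, d, e
  1-simplices (10): ab, ac, ad, ae, bc, bd, be, cd, ce, de
  2-simplices (10): abc, abd, abe, acd, ace, ade, bcd, bce, bde, cde
  3-simplices (5): abcd, abce, abde, acde, bcde

so the chain groups are C_0 ≅ Z^5, C_1 ≅ Z^10, C_2 ≅ Z^10, C_3 ≅ Z^5.

∂_1: C_1 → C_0 sends each edge [p,q] (with p < q) to q − p.
This gives a 5×10 integer matrix of rank 4; reducing to Smith normal form yields diagonal entries (1,1,1,1).

The boundary map ∂_2: C_2 → C_1 acts by ∂[p,q,r] = [q,r] − [p,r] + [p,q]. For instance
  ∂abe = be − ae + ab,
  ∂abd = bd − ad + ab.
As a 10×10 matrix over Z this has rank 6, with invariant factors (1,1,1,1,1,1).

Boundary ∂_3: C_3 → C_2 sends each 3-simplex σ to the alternating sum Σ_i (−1)^i (σ with its i-th vertex removed). For instance
  ∂acde = cde − ade + ace − acd,
  ∂bcde = cde − bde + bce − bcd.
The resulting 10×5 matrix has rank 4, and its Smith normal form has invariant factors (1,1,1,1).

Computing H_k = (kernel of ∂_k) / (image of ∂_{k+1}):

  H_0: rank C_0 − rank ∂_1 = 5 − 4 = 1, and the invariant factors of ∂_1 are all 1, so H_0 ≅ Z.
  H_1: rank ker ∂_1 − rank ∂_2 = (10 − 4) − 6 = 0, and the invariant factors of ∂_2 are all 1, so H_1 ≅ 0.
  H_2: rank ker ∂_2 − rank ∂_3 = (10 − 6) − 4 = 0, and the invariant factors of ∂_3 are all 1, so H_2 ≅ 0.
  H_3: rank ker ∂_3 − rank ∂_4 = (5 − 4) − 0 = 1, and there is no ∂_4, so H_3 ≅ Z.

H_0 ≅ Z,  H_1 = 0,  H_2 = 0,  H_3 ≅ Z.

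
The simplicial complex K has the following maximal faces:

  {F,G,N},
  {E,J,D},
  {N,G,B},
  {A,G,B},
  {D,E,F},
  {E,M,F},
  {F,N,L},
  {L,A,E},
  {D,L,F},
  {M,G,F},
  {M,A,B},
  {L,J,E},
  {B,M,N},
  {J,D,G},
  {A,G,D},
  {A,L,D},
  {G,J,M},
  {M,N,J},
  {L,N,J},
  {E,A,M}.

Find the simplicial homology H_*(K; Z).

Fix the vertex order A < B < D < E < F < G < J < L < M < N and write every simplex with vertices in increasing order. Then dim K = 2 and the simplices of K are:

  0-simplices (10): A, B, D, E, F, G, J, L, M, N
  1-simplices (30): AB, AD, AE, AG, AL, AM, BG, BM, BN, DE, DF, DG, DJ, DL, EF, EJ, EL, EM, FG, FL, FM, FN, GJ, GM, GN, JL, JM, JN, LN, MN
  2-simplices (20): ABG, ABM, ADG, ADL, AEL, AEM, BGN, BMN, DEF, DEJ, DFL, DGJ, EFM, EJL, FGM, FGN, FLN, GJM, JLN, JMN

Hence C_0 ≅ Z^10, C_1 ≅ Z^30, C_2 ≅ Z^20.

Boundary ∂_1: C_1 → C_0 sends each edge [p,q] (with p < q) to q − p. For instance
  ∂DE = E − D.
The 10×30 boundary matrix has rank 9 and Smith normal form diag(1,1,1,1,1,1,1,1,1).

The boundary map ∂_2: C_2 → C_1 sends each 2-simplex [p,q,r] to [q,r] − [p,r] + [p,q]. For instance
  ∂EJL = JL − EL + EJ,
  ∂DEJ = EJ − DJ + DE.
This gives a 30×20 integer matrix of rank 20; reducing to Smith normal form yields diagonal entries (1,1,1,1,1,1,1,1,1,1,1,1,1,1,1,1,1,1,1,2).

Computing H_k = (kernel of ∂_k) / (image of ∂_{k+1}):

  H_0: rank C_0 − rank ∂_1 = 10 − 9 = 1, and the invariant factors of ∂_1 are all 1, so H_0 = Z.
  H_1: rank ker ∂_1 − rank ∂_2 = (30 − 9) − 20 = 1, and ∂_2 has invariant factor 2 > 1, so H_1 = Z ⊕ Z/2Z.
  H_2: rank ker ∂_2 − rank ∂_3 = (20 − 20) − 0 = 0, and there is no ∂_3, so H_2 = 0.

(K is a triangulation of the Klein bottle.)

H_0 ≅ Z,  H_1 ≅ Z ⊕ Z/2Z,  H_2 = 0.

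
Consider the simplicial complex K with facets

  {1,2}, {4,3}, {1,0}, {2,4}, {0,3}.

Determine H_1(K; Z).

Fix the vertex order 0 < 1 < 2 < 3 < 4 and write every simplex with vertices in increasing order. Then dim K = 1 and the simplices of K are:

  0-simplices (5): [0], [1], [2], [3], [4]
  1-simplices (5): [0,1], [0,3], [1,2], [2,4], [3,4]

giving chain groups C_0 ≅ Z^5, C_1 ≅ Z^5.

The boundary map ∂_1: C_1 → C_0 is given by ∂[p,q] = [q] − [p]. For instance
  ∂[0,3] = [3] − [0].
As a 5×5 matrix over Z this has rank 4, with invariant factors (1,1,1,1).

Reading off H_k = ker ∂_k / im ∂_{k+1}:

  H_1: rank ker ∂_1 − rank ∂_2 = (5 − 4) − 0 = 1, and there is no ∂_2, so H_1 = Z.

H_1 = Z.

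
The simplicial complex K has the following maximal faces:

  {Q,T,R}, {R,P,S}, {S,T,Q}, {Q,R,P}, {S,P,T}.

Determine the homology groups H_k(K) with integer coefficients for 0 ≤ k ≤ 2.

K has 5 vertices, 10 edges, 5 triangles.
rank ∂_0 = 0, rank ∂_1 = 4 ⇒ b_0 = 5 − 0 − 4 = 1; all invariant factors of ∂_1 are 1 so no torsion. So H_0 ≅ Z.
rank ∂_1 = 4, rank ∂_2 = 5 ⇒ b_1 = 10 − 4 − 5 = 1; all invariant factors of ∂_2 are 1 so no torsion. So H_1 ≅ Z.
rank ∂_2 = 5, rank ∂_3 = 0 ⇒ b_2 = 5 − 5 − 0 = 0. So H_2 ≅ 0.

H_0 ≅ Z,  H_1 ≅ Z,  H_2 = 0.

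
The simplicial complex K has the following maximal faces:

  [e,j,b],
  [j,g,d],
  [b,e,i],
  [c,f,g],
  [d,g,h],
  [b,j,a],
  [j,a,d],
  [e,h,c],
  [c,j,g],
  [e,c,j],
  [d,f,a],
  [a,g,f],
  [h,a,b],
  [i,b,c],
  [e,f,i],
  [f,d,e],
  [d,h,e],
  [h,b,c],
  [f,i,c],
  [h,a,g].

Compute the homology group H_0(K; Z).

H_0 = Z.

Take the total order a < b < c < d < e < f < g < h < i < j on the vertex set. Then K (dimension 2) consists of the simplices:

  0-simplices (10): a, b, c, d, e, f, g, h, i, j
  1-simplices (30): ab, ad, af, ag, ah, aj, bc, be, bh, bi, bj, ce, cf, cg, ch, ci, cj, de, df, dg, dh, dj, ef, eh, ei, ej, fg, fi, gh, gj
  2-simplices (20): abh, abj, adf, adj, afg, agh, bch, bci, bei, bej, ceh, cej, cfg, cfi, cgj, def, deh, dgh, dgj, efi

Hence C_0 ≅ Z^10, C_1 ≅ Z^30, C_2 ≅ Z^20.

∂_1: C_1 → C_0 is given by ∂[p,q] = [q] − [p].
As a 10×30 matrix over Z this has rank 9, with invariant factors (1,1,1,1,1,1,1,1,1).

Boundary ∂_2: C_2 → C_1 sends each 2-simplex [p,q,r] to [q,r] − [p,r] + [p,q]. For instance
  ∂afg = fg − ag + af,
  ∂adj = dj − aj + ad.
The 30×20 boundary matrix has rank 20 and Smith normal form diag(1,1,1,1,1,1,1,1,1,1,1,1,1,1,1,1,1,1,1,2).

Reading off H_k = ker ∂_k / im ∂_{k+1}:

  H_0: rank C_0 − rank ∂_1 = 10 − 9 = 1, and the invariant factors of ∂_1 are all 1, so H_0 ≅ Z.

(K is a triangulation of the Klein bottle.)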